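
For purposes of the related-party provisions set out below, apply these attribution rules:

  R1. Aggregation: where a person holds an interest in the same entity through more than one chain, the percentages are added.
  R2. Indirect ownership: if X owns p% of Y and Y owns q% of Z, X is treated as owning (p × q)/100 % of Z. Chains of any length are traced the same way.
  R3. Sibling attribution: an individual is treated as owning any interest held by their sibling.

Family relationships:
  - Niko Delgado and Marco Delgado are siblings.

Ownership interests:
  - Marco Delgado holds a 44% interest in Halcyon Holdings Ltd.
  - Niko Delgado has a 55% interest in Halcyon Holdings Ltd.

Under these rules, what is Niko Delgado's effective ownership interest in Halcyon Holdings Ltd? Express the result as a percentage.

By sibling attribution (R3), Niko Delgado is treated as also owning Marco Delgado's interest in Halcyon Holdings Ltd, giving 55% + 44% = 99%.
Direct interest in Halcyon Holdings Ltd: 99%.

99%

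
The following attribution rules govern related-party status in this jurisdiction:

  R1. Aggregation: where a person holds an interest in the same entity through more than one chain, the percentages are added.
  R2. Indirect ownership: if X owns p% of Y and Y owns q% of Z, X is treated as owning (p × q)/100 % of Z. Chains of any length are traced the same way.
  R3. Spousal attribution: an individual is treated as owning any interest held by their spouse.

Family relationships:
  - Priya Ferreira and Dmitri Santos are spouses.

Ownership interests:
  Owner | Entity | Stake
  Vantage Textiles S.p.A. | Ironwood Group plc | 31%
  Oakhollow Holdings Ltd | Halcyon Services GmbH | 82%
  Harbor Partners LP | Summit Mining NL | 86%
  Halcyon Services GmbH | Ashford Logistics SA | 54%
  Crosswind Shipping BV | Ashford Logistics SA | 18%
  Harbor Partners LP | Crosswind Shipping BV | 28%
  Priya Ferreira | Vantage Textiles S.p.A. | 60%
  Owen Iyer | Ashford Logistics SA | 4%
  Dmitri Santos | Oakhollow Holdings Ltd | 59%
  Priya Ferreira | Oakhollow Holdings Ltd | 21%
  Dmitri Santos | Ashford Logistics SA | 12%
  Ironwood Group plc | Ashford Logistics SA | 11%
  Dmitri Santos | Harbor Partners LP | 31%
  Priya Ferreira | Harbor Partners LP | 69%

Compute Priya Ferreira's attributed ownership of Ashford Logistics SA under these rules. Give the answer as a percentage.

By spousal attribution (R3), Priya Ferreira is treated as also owning Dmitri Santos's interest in Harbor Partners LP, giving 69% + 31% = 100%.
By spousal attribution (R3), Priya Ferreira is treated as also owning Dmitri Santos's interest in Oakhollow Holdings Ltd, giving 21% + 59% = 80%.
By spousal attribution (R3), Priya Ferreira is treated as owning Dmitri Santos's 12% interest in Ashford Logistics SA.
Chain via Harbor Partners LP → Crosswind Shipping BV (R2): 100% × 28% × 18% = 5.04% of Ashford Logistics SA.
Chain via Vantage Textiles S.p.A. → Ironwood Group plc (R2): 60% × 31% × 11% = 2.046% of Ashford Logistics SA.
Chain via Oakhollow Holdings Ltd → Halcyon Services GmbH (R2): 80% × 82% × 54% = 35.424% of Ashford Logistics SA.
Direct interest in Ashford Logistics SA: 12%.
Aggregating (R1): 5.04% + 2.046% + 35.424% + 12% = 54.51%.

54.51%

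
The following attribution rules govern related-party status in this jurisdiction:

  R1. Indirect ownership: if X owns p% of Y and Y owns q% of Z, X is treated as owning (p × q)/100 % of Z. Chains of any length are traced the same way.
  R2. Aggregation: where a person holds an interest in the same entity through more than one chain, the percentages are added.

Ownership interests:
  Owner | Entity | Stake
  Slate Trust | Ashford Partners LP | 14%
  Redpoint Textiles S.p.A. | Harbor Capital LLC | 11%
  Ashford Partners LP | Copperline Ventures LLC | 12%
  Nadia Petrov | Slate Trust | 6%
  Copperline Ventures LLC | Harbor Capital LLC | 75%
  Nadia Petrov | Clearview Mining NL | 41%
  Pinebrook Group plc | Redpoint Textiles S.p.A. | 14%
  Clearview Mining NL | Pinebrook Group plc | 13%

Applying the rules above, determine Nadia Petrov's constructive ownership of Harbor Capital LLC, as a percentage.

Chain via Slate Trust → Ashford Partners LP → Copperline Ventures LLC (R1): 6% × 14% × 12% × 75% = 0.0756% of Harbor Capital LLC.
Chain via Clearview Mining NL → Pinebrook Group plc → Redpoint Textiles S.p.A. (R1): 41% × 13% × 14% × 11% = 0.082082% of Harbor Capital LLC.
Aggregating (R2): 0.0756% + 0.082082% = 0.157682%.

0.157682%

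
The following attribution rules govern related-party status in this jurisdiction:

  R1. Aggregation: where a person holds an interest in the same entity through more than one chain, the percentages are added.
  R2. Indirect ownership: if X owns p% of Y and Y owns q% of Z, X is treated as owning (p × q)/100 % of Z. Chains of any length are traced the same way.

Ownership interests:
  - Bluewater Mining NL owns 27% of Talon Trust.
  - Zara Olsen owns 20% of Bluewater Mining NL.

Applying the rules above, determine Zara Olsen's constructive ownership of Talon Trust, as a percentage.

5.4%

Chain via Bluewater Mining NL (R2): 20% × 27% = 5.4% of Talon Trust.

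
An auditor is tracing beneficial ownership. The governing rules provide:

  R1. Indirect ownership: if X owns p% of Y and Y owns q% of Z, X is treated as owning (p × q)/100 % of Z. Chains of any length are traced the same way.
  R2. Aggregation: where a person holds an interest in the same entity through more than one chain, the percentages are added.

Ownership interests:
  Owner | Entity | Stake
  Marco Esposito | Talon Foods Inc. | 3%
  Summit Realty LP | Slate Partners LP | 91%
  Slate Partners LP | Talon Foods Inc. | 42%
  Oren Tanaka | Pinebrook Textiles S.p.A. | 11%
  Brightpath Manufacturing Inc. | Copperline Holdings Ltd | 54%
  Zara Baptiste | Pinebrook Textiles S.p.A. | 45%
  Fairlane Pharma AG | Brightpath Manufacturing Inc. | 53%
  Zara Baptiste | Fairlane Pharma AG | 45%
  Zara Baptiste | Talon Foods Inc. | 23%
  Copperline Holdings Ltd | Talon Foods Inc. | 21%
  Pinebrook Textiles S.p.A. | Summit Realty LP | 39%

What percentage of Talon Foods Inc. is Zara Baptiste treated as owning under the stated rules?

Chain via Pinebrook Textiles S.p.A. → Summit Realty LP → Slate Partners LP (R1): 45% × 39% × 91% × 42% = 6.70761% of Talon Foods Inc.
Chain via Fairlane Pharma AG → Brightpath Manufacturing Inc. → Copperline Holdings Ltd (R1): 45% × 53% × 54% × 21% = 2.70459% of Talon Foods Inc.
Direct interest in Talon Foods Inc: 23%.
Aggregating (R2): 6.70761% + 2.70459% + 23% = 32.4122%.

32.4122%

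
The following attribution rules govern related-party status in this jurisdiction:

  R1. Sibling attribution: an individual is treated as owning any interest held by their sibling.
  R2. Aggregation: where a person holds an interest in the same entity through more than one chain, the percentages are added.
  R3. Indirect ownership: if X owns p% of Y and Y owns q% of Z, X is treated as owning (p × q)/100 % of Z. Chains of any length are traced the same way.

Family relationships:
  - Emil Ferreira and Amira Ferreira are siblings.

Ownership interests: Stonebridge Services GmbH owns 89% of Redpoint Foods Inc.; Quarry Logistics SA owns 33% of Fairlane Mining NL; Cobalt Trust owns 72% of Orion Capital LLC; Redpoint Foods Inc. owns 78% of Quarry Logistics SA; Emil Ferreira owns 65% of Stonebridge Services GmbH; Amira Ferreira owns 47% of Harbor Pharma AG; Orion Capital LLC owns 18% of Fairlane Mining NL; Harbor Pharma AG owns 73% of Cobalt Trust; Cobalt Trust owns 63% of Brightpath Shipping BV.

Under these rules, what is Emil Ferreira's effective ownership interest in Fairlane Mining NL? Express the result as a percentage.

By sibling attribution (R1), Emil Ferreira is treated as owning Amira Ferreira's 47% interest in Harbor Pharma AG.
Chain via Stonebridge Services GmbH → Redpoint Foods Inc. → Quarry Logistics SA (R3): 65% × 89% × 78% × 33% = 14.89059% of Fairlane Mining NL.
Chain via Harbor Pharma AG → Cobalt Trust → Orion Capital LLC (R3): 47% × 73% × 72% × 18% = 4.446576% of Fairlane Mining NL.
Aggregating (R2): 14.89059% + 4.446576% = 19.337166%.

19.337166%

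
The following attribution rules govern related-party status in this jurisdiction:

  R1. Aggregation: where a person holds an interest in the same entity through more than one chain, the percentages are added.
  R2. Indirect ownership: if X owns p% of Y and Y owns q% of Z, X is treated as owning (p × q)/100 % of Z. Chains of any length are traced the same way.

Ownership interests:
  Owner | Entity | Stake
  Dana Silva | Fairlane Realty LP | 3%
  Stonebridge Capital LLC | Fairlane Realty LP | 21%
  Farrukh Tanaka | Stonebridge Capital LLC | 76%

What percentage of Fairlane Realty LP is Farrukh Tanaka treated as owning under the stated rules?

Chain via Stonebridge Capital LLC (R2): 76% × 21% = 15.96% of Fairlane Realty LP.

15.96%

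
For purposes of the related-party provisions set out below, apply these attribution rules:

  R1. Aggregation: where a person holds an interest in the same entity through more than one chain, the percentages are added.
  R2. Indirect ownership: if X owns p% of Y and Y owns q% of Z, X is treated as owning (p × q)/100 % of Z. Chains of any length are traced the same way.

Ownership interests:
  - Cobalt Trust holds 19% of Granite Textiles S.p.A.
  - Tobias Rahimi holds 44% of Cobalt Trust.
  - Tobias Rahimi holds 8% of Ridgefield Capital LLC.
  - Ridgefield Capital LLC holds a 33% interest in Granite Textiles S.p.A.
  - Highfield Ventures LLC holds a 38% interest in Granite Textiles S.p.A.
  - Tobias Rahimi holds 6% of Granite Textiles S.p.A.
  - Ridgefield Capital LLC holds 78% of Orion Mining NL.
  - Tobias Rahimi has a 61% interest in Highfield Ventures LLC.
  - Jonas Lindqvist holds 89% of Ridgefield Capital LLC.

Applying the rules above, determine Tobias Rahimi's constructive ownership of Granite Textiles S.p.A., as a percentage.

40.18%

Chain via Ridgefield Capital LLC (R2): 8% × 33% = 2.64% of Granite Textiles S.p.A.
Chain via Highfield Ventures LLC (R2): 61% × 38% = 23.18% of Granite Textiles S.p.A.
Chain via Cobalt Trust (R2): 44% × 19% = 8.36% of Granite Textiles S.p.A.
Direct interest in Granite Textiles S.p.A: 6%.
Aggregating (R1): 2.64% + 23.18% + 8.36% + 6% = 40.18%.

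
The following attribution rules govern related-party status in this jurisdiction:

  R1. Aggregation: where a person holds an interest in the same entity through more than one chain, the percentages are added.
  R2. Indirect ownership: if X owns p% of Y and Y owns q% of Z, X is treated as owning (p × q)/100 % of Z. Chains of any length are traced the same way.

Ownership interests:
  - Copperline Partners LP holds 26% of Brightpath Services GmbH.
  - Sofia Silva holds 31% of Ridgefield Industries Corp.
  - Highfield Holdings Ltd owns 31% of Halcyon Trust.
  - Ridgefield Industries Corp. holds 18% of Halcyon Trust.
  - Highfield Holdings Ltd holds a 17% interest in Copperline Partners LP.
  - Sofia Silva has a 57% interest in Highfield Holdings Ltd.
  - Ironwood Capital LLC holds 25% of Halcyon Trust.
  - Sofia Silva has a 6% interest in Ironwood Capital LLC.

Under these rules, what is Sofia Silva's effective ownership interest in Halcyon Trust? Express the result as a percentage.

24.75%

Chain via Ridgefield Industries Corp. (R2): 31% × 18% = 5.58% of Halcyon Trust.
Chain via Highfield Holdings Ltd (R2): 57% × 31% = 17.67% of Halcyon Trust.
Chain via Ironwood Capital LLC (R2): 6% × 25% = 1.5% of Halcyon Trust.
Aggregating (R1): 5.58% + 17.67% + 1.5% = 24.75%.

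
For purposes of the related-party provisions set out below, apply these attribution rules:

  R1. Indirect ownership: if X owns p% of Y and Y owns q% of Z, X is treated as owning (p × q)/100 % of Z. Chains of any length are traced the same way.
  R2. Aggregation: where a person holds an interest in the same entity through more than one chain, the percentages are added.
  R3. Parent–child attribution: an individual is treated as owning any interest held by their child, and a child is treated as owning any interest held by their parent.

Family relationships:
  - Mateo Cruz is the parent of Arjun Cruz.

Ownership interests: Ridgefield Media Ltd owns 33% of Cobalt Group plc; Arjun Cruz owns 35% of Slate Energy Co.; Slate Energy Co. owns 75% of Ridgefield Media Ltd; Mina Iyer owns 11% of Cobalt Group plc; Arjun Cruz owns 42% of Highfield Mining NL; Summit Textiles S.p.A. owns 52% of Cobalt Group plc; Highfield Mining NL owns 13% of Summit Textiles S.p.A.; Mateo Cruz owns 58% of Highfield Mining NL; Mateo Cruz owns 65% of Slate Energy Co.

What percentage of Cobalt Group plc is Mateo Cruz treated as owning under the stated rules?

By parent–child attribution (R3), Mateo Cruz is treated as also owning Arjun Cruz's interest in Highfield Mining NL, giving 58% + 42% = 100%.
By parent–child attribution (R3), Mateo Cruz is treated as also owning Arjun Cruz's interest in Slate Energy Co, giving 65% + 35% = 100%.
Chain via Highfield Mining NL → Summit Textiles S.p.A. (R1): 100% × 13% × 52% = 6.76% of Cobalt Group plc.
Chain via Slate Energy Co. → Ridgefield Media Ltd (R1): 100% × 75% × 33% = 24.75% of Cobalt Group plc.
Aggregating (R2): 6.76% + 24.75% = 31.51%.

31.51%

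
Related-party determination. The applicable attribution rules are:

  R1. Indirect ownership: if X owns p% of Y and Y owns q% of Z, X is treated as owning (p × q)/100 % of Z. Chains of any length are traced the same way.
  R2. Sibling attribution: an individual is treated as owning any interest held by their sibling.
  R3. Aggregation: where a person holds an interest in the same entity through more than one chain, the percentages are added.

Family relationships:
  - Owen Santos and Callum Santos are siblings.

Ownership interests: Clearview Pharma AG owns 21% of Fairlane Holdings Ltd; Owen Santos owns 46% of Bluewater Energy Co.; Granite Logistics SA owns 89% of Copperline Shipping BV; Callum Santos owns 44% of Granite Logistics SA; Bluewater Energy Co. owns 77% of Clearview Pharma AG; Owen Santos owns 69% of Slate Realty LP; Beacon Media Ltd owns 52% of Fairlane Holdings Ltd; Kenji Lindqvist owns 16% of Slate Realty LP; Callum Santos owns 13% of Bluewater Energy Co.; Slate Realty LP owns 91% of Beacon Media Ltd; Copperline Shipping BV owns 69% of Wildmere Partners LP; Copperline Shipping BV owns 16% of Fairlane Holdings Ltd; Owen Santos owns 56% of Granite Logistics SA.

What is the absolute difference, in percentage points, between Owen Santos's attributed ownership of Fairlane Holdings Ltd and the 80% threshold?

By sibling attribution (R2), Owen Santos is treated as also owning Callum Santos's interest in Bluewater Energy Co, giving 46% + 13% = 59%.
By sibling attribution (R2), Owen Santos is treated as also owning Callum Santos's interest in Granite Logistics SA, giving 56% + 44% = 100%.
Chain via Bluewater Energy Co. → Clearview Pharma AG (R1): 59% × 77% × 21% = 9.5403% of Fairlane Holdings Ltd.
Chain via Granite Logistics SA → Copperline Shipping BV (R1): 100% × 89% × 16% = 14.24% of Fairlane Holdings Ltd.
Chain via Slate Realty LP → Beacon Media Ltd (R1): 69% × 91% × 52% = 32.6508% of Fairlane Holdings Ltd.
Aggregating (R3): 9.5403% + 14.24% + 32.6508% = 56.4311%.
56.4311% falls short of the 80% threshold by 23.5689 percentage points.

23.5689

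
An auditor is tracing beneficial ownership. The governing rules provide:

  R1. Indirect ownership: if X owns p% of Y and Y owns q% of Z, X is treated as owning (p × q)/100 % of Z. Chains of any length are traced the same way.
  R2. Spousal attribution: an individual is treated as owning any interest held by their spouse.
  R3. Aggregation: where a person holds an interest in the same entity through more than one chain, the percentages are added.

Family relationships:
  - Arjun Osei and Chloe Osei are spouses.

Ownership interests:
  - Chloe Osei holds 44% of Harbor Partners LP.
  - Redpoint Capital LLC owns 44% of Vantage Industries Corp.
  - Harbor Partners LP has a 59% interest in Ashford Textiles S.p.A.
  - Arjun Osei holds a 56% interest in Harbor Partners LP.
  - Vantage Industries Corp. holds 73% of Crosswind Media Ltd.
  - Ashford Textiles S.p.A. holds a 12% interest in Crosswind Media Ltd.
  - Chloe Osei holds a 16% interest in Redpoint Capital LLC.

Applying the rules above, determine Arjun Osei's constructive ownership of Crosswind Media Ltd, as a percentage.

12.2192%

By spousal attribution (R2), Arjun Osei is treated as also owning Chloe Osei's interest in Harbor Partners LP, giving 56% + 44% = 100%.
By spousal attribution (R2), Arjun Osei is treated as owning Chloe Osei's 16% interest in Redpoint Capital LLC.
Chain via Harbor Partners LP → Ashford Textiles S.p.A. (R1): 100% × 59% × 12% = 7.08% of Crosswind Media Ltd.
Chain via Redpoint Capital LLC → Vantage Industries Corp. (R1): 16% × 44% × 73% = 5.1392% of Crosswind Media Ltd.
Aggregating (R3): 7.08% + 5.1392% = 12.2192%.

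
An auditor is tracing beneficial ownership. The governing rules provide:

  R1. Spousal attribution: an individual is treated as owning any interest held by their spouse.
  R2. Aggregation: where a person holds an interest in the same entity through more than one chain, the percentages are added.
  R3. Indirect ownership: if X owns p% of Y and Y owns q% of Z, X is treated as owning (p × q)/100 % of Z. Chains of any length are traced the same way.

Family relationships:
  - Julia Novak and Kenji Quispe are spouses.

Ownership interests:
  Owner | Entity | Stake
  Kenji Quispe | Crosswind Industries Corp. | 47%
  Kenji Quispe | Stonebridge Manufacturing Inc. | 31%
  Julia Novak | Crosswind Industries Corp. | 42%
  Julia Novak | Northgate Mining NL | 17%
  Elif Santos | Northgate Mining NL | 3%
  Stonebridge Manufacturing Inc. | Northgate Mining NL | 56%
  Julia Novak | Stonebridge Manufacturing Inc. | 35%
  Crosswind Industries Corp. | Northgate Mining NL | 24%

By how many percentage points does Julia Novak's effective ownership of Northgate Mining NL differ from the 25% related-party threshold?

50.32

By spousal attribution (R1), Julia Novak is treated as also owning Kenji Quispe's interest in Stonebridge Manufacturing Inc, giving 35% + 31% = 66%.
By spousal attribution (R1), Julia Novak is treated as also owning Kenji Quispe's interest in Crosswind Industries Corp, giving 42% + 47% = 89%.
Chain via Stonebridge Manufacturing Inc. (R3): 66% × 56% = 36.96% of Northgate Mining NL.
Chain via Crosswind Industries Corp. (R3): 89% × 24% = 21.36% of Northgate Mining NL.
Direct interest in Northgate Mining NL: 17%.
Aggregating (R2): 36.96% + 21.36% + 17% = 75.32%.
75.32% exceeds the 25% threshold by 50.32 percentage points.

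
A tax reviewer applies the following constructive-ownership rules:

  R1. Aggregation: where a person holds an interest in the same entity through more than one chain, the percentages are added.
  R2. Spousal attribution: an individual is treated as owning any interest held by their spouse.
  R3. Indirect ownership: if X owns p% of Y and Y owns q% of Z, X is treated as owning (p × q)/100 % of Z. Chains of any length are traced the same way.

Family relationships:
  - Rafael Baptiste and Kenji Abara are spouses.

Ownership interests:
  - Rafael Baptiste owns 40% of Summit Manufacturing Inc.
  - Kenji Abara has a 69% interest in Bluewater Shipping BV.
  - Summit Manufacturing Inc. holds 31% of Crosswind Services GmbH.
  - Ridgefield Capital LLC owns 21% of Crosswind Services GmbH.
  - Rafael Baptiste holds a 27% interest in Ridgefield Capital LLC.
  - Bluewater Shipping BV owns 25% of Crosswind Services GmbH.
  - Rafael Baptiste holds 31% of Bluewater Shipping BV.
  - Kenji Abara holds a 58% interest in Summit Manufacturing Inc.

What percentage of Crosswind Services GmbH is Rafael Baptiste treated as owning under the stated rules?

By spousal attribution (R2), Rafael Baptiste is treated as also owning Kenji Abara's interest in Summit Manufacturing Inc, giving 40% + 58% = 98%.
By spousal attribution (R2), Rafael Baptiste is treated as also owning Kenji Abara's interest in Bluewater Shipping BV, giving 31% + 69% = 100%.
Chain via Ridgefield Capital LLC (R3): 27% × 21% = 5.67% of Crosswind Services GmbH.
Chain via Summit Manufacturing Inc. (R3): 98% × 31% = 30.38% of Crosswind Services GmbH.
Chain via Bluewater Shipping BV (R3): 100% × 25% = 25% of Crosswind Services GmbH.
Aggregating (R1): 5.67% + 30.38% + 25% = 61.05%.

61.05%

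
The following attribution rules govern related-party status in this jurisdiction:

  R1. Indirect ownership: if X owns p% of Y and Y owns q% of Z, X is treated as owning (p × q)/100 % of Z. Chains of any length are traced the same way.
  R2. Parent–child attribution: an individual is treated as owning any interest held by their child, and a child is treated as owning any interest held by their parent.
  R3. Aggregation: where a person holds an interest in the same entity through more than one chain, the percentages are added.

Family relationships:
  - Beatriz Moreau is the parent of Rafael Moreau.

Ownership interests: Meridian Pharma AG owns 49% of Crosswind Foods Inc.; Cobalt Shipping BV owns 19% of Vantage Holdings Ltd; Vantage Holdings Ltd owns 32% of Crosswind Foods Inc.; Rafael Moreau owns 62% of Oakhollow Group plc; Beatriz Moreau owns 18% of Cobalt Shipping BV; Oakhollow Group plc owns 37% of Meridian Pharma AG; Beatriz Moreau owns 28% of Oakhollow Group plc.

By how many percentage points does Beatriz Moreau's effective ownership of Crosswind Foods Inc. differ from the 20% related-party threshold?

2.5886

By parent–child attribution (R2), Beatriz Moreau is treated as also owning Rafael Moreau's interest in Oakhollow Group plc, giving 28% + 62% = 90%.
Chain via Oakhollow Group plc → Meridian Pharma AG (R1): 90% × 37% × 49% = 16.317% of Crosswind Foods Inc.
Chain via Cobalt Shipping BV → Vantage Holdings Ltd (R1): 18% × 19% × 32% = 1.0944% of Crosswind Foods Inc.
Aggregating (R3): 16.317% + 1.0944% = 17.4114%.
17.4114% falls short of the 20% threshold by 2.5886 percentage points.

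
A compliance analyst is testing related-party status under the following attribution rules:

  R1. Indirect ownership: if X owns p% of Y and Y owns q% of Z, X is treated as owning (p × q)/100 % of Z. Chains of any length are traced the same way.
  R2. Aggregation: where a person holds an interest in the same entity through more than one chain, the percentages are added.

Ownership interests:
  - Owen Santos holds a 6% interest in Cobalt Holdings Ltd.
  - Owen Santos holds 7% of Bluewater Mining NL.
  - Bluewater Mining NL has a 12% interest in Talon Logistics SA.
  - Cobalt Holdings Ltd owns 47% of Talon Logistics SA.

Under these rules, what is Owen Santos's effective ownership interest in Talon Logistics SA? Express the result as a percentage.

3.66%

Chain via Bluewater Mining NL (R1): 7% × 12% = 0.84% of Talon Logistics SA.
Chain via Cobalt Holdings Ltd (R1): 6% × 47% = 2.82% of Talon Logistics SA.
Aggregating (R2): 0.84% + 2.82% = 3.66%.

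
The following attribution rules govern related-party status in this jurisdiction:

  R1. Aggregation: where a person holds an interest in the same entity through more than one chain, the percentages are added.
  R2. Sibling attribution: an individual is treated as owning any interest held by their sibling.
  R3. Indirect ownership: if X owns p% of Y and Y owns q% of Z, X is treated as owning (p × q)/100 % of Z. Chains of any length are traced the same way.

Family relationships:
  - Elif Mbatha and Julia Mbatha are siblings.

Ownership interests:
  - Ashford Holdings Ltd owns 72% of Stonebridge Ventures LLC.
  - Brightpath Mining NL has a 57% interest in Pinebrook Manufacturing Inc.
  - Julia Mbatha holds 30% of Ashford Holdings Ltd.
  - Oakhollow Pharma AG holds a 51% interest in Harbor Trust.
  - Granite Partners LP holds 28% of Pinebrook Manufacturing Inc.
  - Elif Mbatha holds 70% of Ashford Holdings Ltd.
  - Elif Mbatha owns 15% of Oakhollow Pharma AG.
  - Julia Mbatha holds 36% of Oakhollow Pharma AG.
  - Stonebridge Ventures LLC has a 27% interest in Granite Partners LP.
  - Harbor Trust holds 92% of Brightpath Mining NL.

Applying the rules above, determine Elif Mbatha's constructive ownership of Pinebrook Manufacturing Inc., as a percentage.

By sibling attribution (R2), Elif Mbatha is treated as also owning Julia Mbatha's interest in Oakhollow Pharma AG, giving 15% + 36% = 51%.
By sibling attribution (R2), Elif Mbatha is treated as also owning Julia Mbatha's interest in Ashford Holdings Ltd, giving 70% + 30% = 100%.
Chain via Oakhollow Pharma AG → Harbor Trust → Brightpath Mining NL (R3): 51% × 51% × 92% × 57% = 13.639644% of Pinebrook Manufacturing Inc.
Chain via Ashford Holdings Ltd → Stonebridge Ventures LLC → Granite Partners LP (R3): 100% × 72% × 27% × 28% = 5.4432% of Pinebrook Manufacturing Inc.
Aggregating (R1): 13.639644% + 5.4432% = 19.082844%.

19.082844%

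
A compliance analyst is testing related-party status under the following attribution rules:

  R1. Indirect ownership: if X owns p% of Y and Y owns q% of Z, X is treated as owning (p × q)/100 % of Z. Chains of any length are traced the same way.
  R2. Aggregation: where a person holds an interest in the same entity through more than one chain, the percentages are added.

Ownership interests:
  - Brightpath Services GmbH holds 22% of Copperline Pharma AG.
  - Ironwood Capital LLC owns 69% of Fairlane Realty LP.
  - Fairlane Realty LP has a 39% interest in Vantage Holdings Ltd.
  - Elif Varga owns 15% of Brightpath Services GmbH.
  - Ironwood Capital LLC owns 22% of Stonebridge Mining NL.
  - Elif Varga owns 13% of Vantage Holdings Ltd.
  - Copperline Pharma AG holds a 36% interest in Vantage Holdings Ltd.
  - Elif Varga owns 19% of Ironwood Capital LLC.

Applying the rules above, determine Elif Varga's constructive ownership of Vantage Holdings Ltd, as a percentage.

Chain via Ironwood Capital LLC → Fairlane Realty LP (R1): 19% × 69% × 39% = 5.1129% of Vantage Holdings Ltd.
Chain via Brightpath Services GmbH → Copperline Pharma AG (R1): 15% × 22% × 36% = 1.188% of Vantage Holdings Ltd.
Direct interest in Vantage Holdings Ltd: 13%.
Aggregating (R2): 5.1129% + 1.188% + 13% = 19.3009%.

19.3009%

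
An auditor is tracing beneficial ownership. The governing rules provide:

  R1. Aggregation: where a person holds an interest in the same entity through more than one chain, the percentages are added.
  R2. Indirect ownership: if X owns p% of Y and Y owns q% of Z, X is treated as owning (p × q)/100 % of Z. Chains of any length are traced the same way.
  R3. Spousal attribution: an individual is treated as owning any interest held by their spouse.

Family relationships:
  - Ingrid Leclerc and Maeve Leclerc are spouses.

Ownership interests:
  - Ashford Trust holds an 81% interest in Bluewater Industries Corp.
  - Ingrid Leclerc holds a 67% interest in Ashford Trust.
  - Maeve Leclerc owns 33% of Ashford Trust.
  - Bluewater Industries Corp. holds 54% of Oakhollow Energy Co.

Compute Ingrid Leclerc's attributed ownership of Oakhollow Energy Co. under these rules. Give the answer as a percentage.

By spousal attribution (R3), Ingrid Leclerc is treated as also owning Maeve Leclerc's interest in Ashford Trust, giving 67% + 33% = 100%.
Chain via Ashford Trust → Bluewater Industries Corp. (R2): 100% × 81% × 54% = 43.74% of Oakhollow Energy Co.

43.74%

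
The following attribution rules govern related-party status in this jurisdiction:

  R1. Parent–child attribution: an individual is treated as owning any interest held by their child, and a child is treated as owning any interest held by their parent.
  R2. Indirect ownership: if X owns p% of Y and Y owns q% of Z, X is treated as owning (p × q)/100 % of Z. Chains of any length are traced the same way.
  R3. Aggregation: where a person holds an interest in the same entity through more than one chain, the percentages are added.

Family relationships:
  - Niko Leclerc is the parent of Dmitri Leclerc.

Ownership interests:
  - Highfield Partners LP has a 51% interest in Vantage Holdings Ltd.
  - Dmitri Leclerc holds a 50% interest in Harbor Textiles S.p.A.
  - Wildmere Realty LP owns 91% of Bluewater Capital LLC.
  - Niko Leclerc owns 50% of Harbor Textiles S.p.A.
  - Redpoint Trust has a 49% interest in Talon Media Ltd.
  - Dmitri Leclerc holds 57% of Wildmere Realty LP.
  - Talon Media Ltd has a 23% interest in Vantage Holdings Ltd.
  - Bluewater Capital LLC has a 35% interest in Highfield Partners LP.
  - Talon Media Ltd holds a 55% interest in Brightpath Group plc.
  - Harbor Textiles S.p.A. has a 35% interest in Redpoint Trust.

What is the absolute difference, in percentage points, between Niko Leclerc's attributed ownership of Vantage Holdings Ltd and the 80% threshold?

66.796705

By parent–child attribution (R1), Niko Leclerc is treated as also owning Dmitri Leclerc's interest in Harbor Textiles S.p.A, giving 50% + 50% = 100%.
By parent–child attribution (R1), Niko Leclerc is treated as owning Dmitri Leclerc's 57% interest in Wildmere Realty LP.
Chain via Harbor Textiles S.p.A. → Redpoint Trust → Talon Media Ltd (R2): 100% × 35% × 49% × 23% = 3.9445% of Vantage Holdings Ltd.
Chain via Wildmere Realty LP → Bluewater Capital LLC → Highfield Partners LP (R2): 57% × 91% × 35% × 51% = 9.258795% of Vantage Holdings Ltd.
Aggregating (R3): 3.9445% + 9.258795% = 13.203295%.
13.203295% falls short of the 80% threshold by 66.796705 percentage points.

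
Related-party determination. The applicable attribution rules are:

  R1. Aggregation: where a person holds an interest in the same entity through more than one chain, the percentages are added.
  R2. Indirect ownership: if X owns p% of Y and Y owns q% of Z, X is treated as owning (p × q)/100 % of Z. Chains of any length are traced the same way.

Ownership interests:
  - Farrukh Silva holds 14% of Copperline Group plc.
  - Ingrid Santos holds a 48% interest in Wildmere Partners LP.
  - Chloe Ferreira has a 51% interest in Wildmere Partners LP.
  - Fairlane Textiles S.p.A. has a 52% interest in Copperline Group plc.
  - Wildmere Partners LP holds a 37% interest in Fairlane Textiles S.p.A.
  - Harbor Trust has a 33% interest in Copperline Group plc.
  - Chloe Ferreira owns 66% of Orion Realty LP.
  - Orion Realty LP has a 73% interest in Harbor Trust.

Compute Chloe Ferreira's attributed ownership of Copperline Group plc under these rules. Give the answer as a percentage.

25.7118%

Chain via Wildmere Partners LP → Fairlane Textiles S.p.A. (R2): 51% × 37% × 52% = 9.8124% of Copperline Group plc.
Chain via Orion Realty LP → Harbor Trust (R2): 66% × 73% × 33% = 15.8994% of Copperline Group plc.
Aggregating (R1): 9.8124% + 15.8994% = 25.7118%.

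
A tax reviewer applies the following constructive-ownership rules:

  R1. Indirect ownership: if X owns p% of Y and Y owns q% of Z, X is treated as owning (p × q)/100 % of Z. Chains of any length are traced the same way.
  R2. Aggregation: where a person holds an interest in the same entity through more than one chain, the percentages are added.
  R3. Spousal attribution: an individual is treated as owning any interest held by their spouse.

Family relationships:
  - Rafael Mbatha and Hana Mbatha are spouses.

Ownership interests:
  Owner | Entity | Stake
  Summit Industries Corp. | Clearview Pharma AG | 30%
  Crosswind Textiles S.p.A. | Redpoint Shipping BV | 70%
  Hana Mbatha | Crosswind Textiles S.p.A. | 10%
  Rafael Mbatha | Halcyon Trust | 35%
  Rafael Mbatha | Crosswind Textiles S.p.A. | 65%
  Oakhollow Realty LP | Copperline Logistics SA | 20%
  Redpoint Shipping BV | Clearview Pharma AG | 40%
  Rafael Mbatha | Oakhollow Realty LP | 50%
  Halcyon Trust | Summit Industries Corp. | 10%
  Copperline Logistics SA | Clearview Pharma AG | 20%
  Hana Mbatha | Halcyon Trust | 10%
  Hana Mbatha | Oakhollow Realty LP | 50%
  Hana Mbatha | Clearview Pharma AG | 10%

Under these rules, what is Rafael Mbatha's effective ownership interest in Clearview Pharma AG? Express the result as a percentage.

By spousal attribution (R3), Rafael Mbatha is treated as also owning Hana Mbatha's interest in Oakhollow Realty LP, giving 50% + 50% = 100%.
By spousal attribution (R3), Rafael Mbatha is treated as also owning Hana Mbatha's interest in Halcyon Trust, giving 35% + 10% = 45%.
By spousal attribution (R3), Rafael Mbatha is treated as also owning Hana Mbatha's interest in Crosswind Textiles S.p.A, giving 65% + 10% = 75%.
By spousal attribution (R3), Rafael Mbatha is treated as owning Hana Mbatha's 10% interest in Clearview Pharma AG.
Chain via Oakhollow Realty LP → Copperline Logistics SA (R1): 100% × 20% × 20% = 4% of Clearview Pharma AG.
Chain via Halcyon Trust → Summit Industries Corp. (R1): 45% × 10% × 30% = 1.35% of Clearview Pharma AG.
Chain via Crosswind Textiles S.p.A. → Redpoint Shipping BV (R1): 75% × 70% × 40% = 21% of Clearview Pharma AG.
Direct interest in Clearview Pharma AG: 10%.
Aggregating (R2): 4% + 1.35% + 21% + 10% = 36.35%.

36.35%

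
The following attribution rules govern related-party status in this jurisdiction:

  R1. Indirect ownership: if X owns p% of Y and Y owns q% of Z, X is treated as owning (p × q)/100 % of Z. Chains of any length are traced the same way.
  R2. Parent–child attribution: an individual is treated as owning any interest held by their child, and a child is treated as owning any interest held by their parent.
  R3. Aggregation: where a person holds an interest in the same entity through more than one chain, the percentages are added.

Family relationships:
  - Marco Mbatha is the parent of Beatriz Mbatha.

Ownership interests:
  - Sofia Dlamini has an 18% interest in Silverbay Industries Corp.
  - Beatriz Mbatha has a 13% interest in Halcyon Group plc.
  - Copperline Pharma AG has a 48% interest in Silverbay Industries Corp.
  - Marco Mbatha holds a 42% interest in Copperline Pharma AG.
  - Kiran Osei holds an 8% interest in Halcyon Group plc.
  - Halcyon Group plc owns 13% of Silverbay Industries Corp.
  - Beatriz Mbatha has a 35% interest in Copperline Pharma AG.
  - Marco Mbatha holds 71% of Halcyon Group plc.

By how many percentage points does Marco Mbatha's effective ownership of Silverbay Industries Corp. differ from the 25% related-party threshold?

22.88

By parent–child attribution (R2), Marco Mbatha is treated as also owning Beatriz Mbatha's interest in Halcyon Group plc, giving 71% + 13% = 84%.
By parent–child attribution (R2), Marco Mbatha is treated as also owning Beatriz Mbatha's interest in Copperline Pharma AG, giving 42% + 35% = 77%.
Chain via Halcyon Group plc (R1): 84% × 13% = 10.92% of Silverbay Industries Corp.
Chain via Copperline Pharma AG (R1): 77% × 48% = 36.96% of Silverbay Industries Corp.
Aggregating (R3): 10.92% + 36.96% = 47.88%.
47.88% exceeds the 25% threshold by 22.88 percentage points.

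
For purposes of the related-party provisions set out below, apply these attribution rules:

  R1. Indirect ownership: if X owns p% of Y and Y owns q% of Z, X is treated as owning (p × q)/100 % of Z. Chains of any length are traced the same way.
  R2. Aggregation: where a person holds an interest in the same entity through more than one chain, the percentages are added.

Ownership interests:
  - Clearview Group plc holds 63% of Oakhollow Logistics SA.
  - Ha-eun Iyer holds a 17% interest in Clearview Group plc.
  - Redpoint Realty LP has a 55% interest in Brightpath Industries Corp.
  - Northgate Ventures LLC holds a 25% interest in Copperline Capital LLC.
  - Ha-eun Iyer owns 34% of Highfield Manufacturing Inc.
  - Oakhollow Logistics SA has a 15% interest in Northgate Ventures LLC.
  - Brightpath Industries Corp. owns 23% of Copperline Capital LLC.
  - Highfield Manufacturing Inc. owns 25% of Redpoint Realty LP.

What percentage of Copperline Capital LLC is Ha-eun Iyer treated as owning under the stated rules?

1.476875%

Chain via Clearview Group plc → Oakhollow Logistics SA → Northgate Ventures LLC (R1): 17% × 63% × 15% × 25% = 0.401625% of Copperline Capital LLC.
Chain via Highfield Manufacturing Inc. → Redpoint Realty LP → Brightpath Industries Corp. (R1): 34% × 25% × 55% × 23% = 1.07525% of Copperline Capital LLC.
Aggregating (R2): 0.401625% + 1.07525% = 1.476875%.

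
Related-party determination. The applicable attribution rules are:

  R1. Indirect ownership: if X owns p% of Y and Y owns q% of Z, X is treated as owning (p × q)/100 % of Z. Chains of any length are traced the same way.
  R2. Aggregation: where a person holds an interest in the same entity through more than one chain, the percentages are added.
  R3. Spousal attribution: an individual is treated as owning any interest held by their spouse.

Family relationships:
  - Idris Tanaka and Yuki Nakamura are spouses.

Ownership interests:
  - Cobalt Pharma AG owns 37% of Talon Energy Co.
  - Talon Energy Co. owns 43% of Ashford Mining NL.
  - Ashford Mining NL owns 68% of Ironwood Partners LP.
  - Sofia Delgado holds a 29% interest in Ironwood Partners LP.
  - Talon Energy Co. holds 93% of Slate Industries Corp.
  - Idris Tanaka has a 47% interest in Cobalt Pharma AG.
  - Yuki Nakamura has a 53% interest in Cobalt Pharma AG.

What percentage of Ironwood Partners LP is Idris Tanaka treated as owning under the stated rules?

By spousal attribution (R3), Idris Tanaka is treated as also owning Yuki Nakamura's interest in Cobalt Pharma AG, giving 47% + 53% = 100%.
Chain via Cobalt Pharma AG → Talon Energy Co. → Ashford Mining NL (R1): 100% × 37% × 43% × 68% = 10.8188% of Ironwood Partners LP.

10.8188%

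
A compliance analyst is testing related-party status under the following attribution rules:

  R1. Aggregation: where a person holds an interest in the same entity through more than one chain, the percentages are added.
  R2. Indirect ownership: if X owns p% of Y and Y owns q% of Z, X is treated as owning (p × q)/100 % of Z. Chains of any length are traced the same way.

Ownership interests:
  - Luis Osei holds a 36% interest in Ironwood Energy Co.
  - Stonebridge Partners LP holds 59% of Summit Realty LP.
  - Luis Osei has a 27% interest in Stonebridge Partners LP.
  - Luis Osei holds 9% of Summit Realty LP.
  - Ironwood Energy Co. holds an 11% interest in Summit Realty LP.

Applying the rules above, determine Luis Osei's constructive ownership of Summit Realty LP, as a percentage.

28.89%

Chain via Ironwood Energy Co. (R2): 36% × 11% = 3.96% of Summit Realty LP.
Chain via Stonebridge Partners LP (R2): 27% × 59% = 15.93% of Summit Realty LP.
Direct interest in Summit Realty LP: 9%.
Aggregating (R1): 3.96% + 15.93% + 9% = 28.89%.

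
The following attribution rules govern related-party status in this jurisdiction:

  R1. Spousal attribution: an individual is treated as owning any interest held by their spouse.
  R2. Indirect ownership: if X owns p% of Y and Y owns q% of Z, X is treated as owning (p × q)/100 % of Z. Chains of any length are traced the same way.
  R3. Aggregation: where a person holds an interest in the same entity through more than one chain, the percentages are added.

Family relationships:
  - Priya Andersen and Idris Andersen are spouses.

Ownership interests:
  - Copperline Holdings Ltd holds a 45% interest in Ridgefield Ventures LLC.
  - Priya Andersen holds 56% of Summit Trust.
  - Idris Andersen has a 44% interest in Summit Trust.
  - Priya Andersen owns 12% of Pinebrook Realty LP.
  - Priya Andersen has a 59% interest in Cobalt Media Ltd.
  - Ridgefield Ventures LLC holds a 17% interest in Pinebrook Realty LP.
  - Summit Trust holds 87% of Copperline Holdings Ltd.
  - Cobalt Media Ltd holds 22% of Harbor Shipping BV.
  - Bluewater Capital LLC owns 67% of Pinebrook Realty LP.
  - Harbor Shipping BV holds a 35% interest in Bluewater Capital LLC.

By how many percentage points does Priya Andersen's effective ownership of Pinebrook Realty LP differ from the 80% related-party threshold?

58.30069

By spousal attribution (R1), Priya Andersen is treated as also owning Idris Andersen's interest in Summit Trust, giving 56% + 44% = 100%.
Chain via Cobalt Media Ltd → Harbor Shipping BV → Bluewater Capital LLC (R2): 59% × 22% × 35% × 67% = 3.04381% of Pinebrook Realty LP.
Chain via Summit Trust → Copperline Holdings Ltd → Ridgefield Ventures LLC (R2): 100% × 87% × 45% × 17% = 6.6555% of Pinebrook Realty LP.
Direct interest in Pinebrook Realty LP: 12%.
Aggregating (R3): 3.04381% + 6.6555% + 12% = 21.69931%.
21.69931% falls short of the 80% threshold by 58.30069 percentage points.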